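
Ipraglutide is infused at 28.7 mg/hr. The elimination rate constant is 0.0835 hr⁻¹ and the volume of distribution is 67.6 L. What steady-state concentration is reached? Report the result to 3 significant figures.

5.08 mg/L

CL = k · V = 0.0835 × 67.6 = 5.645 L/hr
Css = rate / CL = 28.7 / 5.645 ≈ 5.08 mg/L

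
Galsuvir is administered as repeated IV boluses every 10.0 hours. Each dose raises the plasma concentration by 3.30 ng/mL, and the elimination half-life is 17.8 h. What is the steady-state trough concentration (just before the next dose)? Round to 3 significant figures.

k = ln 2 / 17.8 = 0.03894 h⁻¹
Fraction remaining after one interval: e^(−kτ) = e^(−0.03894 × 10.0) = 0.6775
R = 1 / (1 − 0.6775) = 3.100
Css,max = 3.30 × 3.100 = 10.23 ng/mL
Css,min = Css,max × e^(−kτ) = 10.23 × 0.6775 ≈ 6.93 ng/mL

6.93 ng/mL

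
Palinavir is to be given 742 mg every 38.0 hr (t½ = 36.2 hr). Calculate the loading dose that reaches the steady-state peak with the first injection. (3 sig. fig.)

1440 mg

k = ln 2 / 36.2 = 0.01915 hr⁻¹
Accumulation ratio R = 1 / (1 − e^(−kτ)) = 1 / (1 − e^(−0.01915×38.0)) = 1 / (1 − 0.4831) = 1.934
Loading dose = maintenance dose × R = 742 × 1.934 ≈ 1440 mg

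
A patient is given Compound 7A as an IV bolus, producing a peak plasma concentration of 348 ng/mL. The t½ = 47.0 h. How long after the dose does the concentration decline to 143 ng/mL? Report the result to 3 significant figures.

k = ln 2 / 47.0 = 0.01475 h⁻¹
C(t) = C₀ e^(−kt)  ⇒  t = ln(C₀/C) / k
t = ln(348/143) / 0.01475 = 0.8894 / 0.01475 ≈ 60.3 hours

60.3 hours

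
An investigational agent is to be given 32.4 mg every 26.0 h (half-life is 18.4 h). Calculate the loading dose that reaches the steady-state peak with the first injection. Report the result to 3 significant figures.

k = ln 2 / 18.4 = 0.03767 h⁻¹
Accumulation ratio R = 1 / (1 − e^(−kτ)) = 1 / (1 − e^(−0.03767×26.0)) = 1 / (1 − 0.3755) = 1.601
Loading dose = maintenance dose × R = 32.4 × 1.601 ≈ 51.9 mg

51.9 mg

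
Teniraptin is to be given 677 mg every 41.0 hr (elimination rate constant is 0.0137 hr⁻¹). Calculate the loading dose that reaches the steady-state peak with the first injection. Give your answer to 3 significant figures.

Accumulation ratio R = 1 / (1 − e^(−kτ)) = 1 / (1 − e^(−0.01370×41.0)) = 1 / (1 − 0.5702) = 2.327
Loading dose = maintenance dose × R = 677 × 2.327 ≈ 1580 mg

1580 mg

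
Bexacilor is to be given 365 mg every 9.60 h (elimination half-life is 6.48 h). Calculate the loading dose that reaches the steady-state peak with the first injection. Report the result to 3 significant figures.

569 mg

k = ln 2 / 6.48 = 0.1070 h⁻¹
Accumulation ratio R = 1 / (1 − e^(−kτ)) = 1 / (1 − e^(−0.1070×9.60)) = 1 / (1 − 0.3581) = 1.558
Loading dose = maintenance dose × R = 365 × 1.558 ≈ 569 mg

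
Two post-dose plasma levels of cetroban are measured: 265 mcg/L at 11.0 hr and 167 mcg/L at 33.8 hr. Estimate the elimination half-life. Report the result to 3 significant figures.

k = ln(C₁/C₂) / (t₂ − t₁) = ln(265/167) / (33.8 − 11.0)
  = 0.4617 / 22.80 = 0.02025 hr⁻¹
t½ = ln 2 / k = ln 2 / 0.02025 ≈ 34.2 hours

34.2 hours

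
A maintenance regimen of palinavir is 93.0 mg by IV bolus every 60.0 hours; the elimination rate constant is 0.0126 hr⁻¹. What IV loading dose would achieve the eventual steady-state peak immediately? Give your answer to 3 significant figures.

Accumulation ratio R = 1 / (1 − e^(−kτ)) = 1 / (1 − e^(−0.01260×60.0)) = 1 / (1 − 0.4695) = 1.885
Loading dose = maintenance dose × R = 93.0 × 1.885 ≈ 175 mg

175 mg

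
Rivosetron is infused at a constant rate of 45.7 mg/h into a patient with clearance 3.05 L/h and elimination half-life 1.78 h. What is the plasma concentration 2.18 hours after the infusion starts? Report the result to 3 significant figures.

8.57 µg/mL

Css = rate / CL = 45.7 / 3.05 = 14.98 µg/mL
k = ln 2 / 1.78 = 0.3894 h⁻¹
C(t) = Css (1 − e^(−kt)) = 14.98 × (1 − e^(−0.8489)) = 14.98 × 0.5721 ≈ 8.57 µg/mL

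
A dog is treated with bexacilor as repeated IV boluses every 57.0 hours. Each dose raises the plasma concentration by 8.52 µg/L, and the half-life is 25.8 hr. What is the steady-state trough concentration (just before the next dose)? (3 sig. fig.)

k = ln 2 / 25.8 = 0.02687 hr⁻¹
Fraction remaining after one interval: e^(−kτ) = e^(−0.02687 × 57.0) = 0.2162
R = 1 / (1 − 0.2162) = 1.276
Css,max = 8.52 × 1.276 = 10.87 µg/L
Css,min = Css,max × e^(−kτ) = 10.87 × 0.2162 ≈ 2.35 µg/L

2.35 µg/L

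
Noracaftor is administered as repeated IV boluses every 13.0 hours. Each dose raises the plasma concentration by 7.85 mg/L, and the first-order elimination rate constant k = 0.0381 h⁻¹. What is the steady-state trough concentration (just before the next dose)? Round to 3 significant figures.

12.2 mg/L

Fraction remaining after one interval: e^(−kτ) = e^(−0.03810 × 13.0) = 0.6094
R = 1 / (1 − 0.6094) = 2.560
Css,max = 7.85 × 2.560 = 20.10 mg/L
Css,min = Css,max × e^(−kτ) = 20.10 × 0.6094 ≈ 12.2 mg/L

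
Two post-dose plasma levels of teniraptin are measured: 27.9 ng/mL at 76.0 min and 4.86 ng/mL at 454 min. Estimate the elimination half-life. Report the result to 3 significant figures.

150 minutes

k = ln(C₁/C₂) / (t₂ − t₁) = ln(27.9/4.86) / (454 − 76.0)
  = 1.748 / 378.0 = 0.004623 min⁻¹
t½ = ln 2 / k = ln 2 / 0.004623 ≈ 150 minutes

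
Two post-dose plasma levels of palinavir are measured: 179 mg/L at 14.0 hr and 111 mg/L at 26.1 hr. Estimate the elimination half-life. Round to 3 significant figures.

k = ln(C₁/C₂) / (t₂ − t₁) = ln(179/111) / (26.1 − 14.0)
  = 0.4779 / 12.10 = 0.03949 hr⁻¹
t½ = ln 2 / k = ln 2 / 0.03949 ≈ 17.6 hours

17.6 hours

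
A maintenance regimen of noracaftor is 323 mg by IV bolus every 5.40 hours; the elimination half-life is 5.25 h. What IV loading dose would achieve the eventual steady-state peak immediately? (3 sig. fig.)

k = ln 2 / 5.25 = 0.1320 h⁻¹
Accumulation ratio R = 1 / (1 − e^(−kτ)) = 1 / (1 − e^(−0.1320×5.40)) = 1 / (1 − 0.4902) = 1.962
Loading dose = maintenance dose × R = 323 × 1.962 ≈ 634 mg

634 mg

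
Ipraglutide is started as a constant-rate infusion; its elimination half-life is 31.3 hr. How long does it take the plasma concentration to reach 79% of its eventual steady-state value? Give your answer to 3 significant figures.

70.5 hours

k = ln 2 / 31.3 = 0.02215 hr⁻¹
f = 1 − e^(−kt)  ⇒  t = −ln(1 − f) / k
t = −ln(1 − 0.79) / 0.02215 = 1.561 / 0.02215 ≈ 70.5 hours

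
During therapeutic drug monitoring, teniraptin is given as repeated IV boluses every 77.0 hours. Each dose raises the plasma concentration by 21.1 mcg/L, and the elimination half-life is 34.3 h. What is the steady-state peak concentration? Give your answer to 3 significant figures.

26.7 mcg/L

k = ln 2 / 34.3 = 0.02021 h⁻¹
Fraction remaining after one interval: e^(−kτ) = e^(−0.02021 × 77.0) = 0.2110
R = 1 / (1 − 0.2110) = 1.267
Css,max = 21.1 × 1.267 ≈ 26.7 mcg/L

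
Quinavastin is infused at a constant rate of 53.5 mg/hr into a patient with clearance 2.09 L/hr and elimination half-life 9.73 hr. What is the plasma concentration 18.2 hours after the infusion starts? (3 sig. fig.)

Css = rate / CL = 53.5 / 2.09 = 25.60 µg/mL
k = ln 2 / 9.73 = 0.07124 hr⁻¹
C(t) = Css (1 − e^(−kt)) = 25.60 × (1 − e^(−1.297)) = 25.60 × 0.7265 ≈ 18.6 µg/mL

18.6 µg/mL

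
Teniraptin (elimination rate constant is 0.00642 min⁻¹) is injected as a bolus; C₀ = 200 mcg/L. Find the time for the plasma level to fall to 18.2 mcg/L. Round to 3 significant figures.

373 minutes

C(t) = C₀ e^(−kt)  ⇒  t = ln(C₀/C) / k
t = ln(200/18.2) / 0.006420 = 2.397 / 0.006420 ≈ 373 minutes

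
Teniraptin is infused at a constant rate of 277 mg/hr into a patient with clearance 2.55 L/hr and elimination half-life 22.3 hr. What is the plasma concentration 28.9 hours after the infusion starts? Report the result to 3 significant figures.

Css = rate / CL = 277 / 2.55 = 108.6 µg/mL
k = ln 2 / 22.3 = 0.03108 hr⁻¹
C(t) = Css (1 − e^(−kt)) = 108.6 × (1 − e^(−0.8983)) = 108.6 × 0.5927 ≈ 64.4 µg/mL

64.4 µg/mL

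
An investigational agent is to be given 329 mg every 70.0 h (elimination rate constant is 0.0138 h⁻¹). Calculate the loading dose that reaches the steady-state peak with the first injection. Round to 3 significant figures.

531 mg

Accumulation ratio R = 1 / (1 − e^(−kτ)) = 1 / (1 − e^(−0.01380×70.0)) = 1 / (1 − 0.3806) = 1.614
Loading dose = maintenance dose × R = 329 × 1.614 ≈ 531 mg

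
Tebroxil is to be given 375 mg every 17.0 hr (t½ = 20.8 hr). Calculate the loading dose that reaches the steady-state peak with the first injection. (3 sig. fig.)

867 mg

k = ln 2 / 20.8 = 0.03332 hr⁻¹
Accumulation ratio R = 1 / (1 − e^(−kτ)) = 1 / (1 − e^(−0.03332×17.0)) = 1 / (1 − 0.5675) = 2.312
Loading dose = maintenance dose × R = 375 × 2.312 ≈ 867 mg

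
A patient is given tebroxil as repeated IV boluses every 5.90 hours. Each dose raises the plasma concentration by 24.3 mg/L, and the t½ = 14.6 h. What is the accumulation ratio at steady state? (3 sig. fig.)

k = ln 2 / 14.6 = 0.04748 h⁻¹
Fraction remaining after one interval: e^(−kτ) = e^(−0.04748 × 5.90) = 0.7557
R = 1 / (1 − 0.7557) = 1 / 0.2443 ≈ 4.09

4.09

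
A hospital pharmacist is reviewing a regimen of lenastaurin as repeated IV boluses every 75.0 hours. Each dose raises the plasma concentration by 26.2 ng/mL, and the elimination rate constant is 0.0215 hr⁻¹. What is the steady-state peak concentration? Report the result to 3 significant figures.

32.7 ng/mL

Fraction remaining after one interval: e^(−kτ) = e^(−0.02150 × 75.0) = 0.1994
R = 1 / (1 − 0.1994) = 1.249
Css,max = 26.2 × 1.249 ≈ 32.7 ng/mL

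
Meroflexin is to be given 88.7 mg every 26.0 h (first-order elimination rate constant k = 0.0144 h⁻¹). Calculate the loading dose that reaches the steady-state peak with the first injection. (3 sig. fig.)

284 mg

Accumulation ratio R = 1 / (1 − e^(−kτ)) = 1 / (1 − e^(−0.01440×26.0)) = 1 / (1 − 0.6877) = 3.202
Loading dose = maintenance dose × R = 88.7 × 3.202 ≈ 284 mg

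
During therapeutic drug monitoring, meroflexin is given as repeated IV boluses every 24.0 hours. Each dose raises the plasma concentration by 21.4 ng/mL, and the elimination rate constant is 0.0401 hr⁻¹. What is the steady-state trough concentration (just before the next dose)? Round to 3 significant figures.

Fraction remaining after one interval: e^(−kτ) = e^(−0.04010 × 24.0) = 0.3820
R = 1 / (1 − 0.3820) = 1.618
Css,max = 21.4 × 1.618 = 34.63 ng/mL
Css,min = Css,max × e^(−kτ) = 34.63 × 0.3820 ≈ 13.2 ng/mL

13.2 ng/mL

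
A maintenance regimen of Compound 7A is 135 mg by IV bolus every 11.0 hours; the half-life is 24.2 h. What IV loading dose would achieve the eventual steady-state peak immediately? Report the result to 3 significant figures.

k = ln 2 / 24.2 = 0.02864 h⁻¹
Accumulation ratio R = 1 / (1 − e^(−kτ)) = 1 / (1 − e^(−0.02864×11.0)) = 1 / (1 − 0.7297) = 3.700
Loading dose = maintenance dose × R = 135 × 3.700 ≈ 500 mg

500 mg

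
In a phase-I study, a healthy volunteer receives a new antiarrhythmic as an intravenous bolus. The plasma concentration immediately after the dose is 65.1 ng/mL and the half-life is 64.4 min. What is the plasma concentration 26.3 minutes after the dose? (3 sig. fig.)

k = ln 2 / 64.4 = 0.01076 min⁻¹
26.3 min is 0.4084 half-lives, so C = 65.1 × (1/2)^0.4084 = 65.1 × 0.7535 ≈ 49.1 ng/mL

49.1 ng/mL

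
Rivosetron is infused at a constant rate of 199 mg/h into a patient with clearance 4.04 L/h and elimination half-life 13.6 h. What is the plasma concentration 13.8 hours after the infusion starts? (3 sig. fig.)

24.9 µg/mL

Css = rate / CL = 199 / 4.04 = 49.26 µg/mL
k = ln 2 / 13.6 = 0.05097 h⁻¹
C(t) = Css (1 − e^(−kt)) = 49.26 × (1 − e^(−0.7033)) = 49.26 × 0.5051 ≈ 24.9 µg/mL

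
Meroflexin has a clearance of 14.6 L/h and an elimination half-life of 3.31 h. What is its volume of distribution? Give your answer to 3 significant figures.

k = ln 2 / t½ = ln 2 / 3.31 = 0.2094 h⁻¹
V = CL / k = 14.6 / 0.2094 ≈ 69.7 L

69.7 L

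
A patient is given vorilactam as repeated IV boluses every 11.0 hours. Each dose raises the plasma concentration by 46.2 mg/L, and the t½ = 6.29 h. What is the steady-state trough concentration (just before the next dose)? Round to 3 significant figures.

k = ln 2 / 6.29 = 0.1102 h⁻¹
Fraction remaining after one interval: e^(−kτ) = e^(−0.1102 × 11.0) = 0.2975
R = 1 / (1 − 0.2975) = 1.424
Css,max = 46.2 × 1.424 = 65.77 mg/L
Css,min = Css,max × e^(−kτ) = 65.77 × 0.2975 ≈ 19.6 mg/L

19.6 mg/L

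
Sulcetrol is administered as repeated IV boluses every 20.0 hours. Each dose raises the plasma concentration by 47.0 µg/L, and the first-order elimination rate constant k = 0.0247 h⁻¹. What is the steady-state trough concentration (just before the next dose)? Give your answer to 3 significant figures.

Fraction remaining after one interval: e^(−kτ) = e^(−0.02470 × 20.0) = 0.6102
R = 1 / (1 − 0.6102) = 2.565
Css,max = 47.0 × 2.565 = 120.6 µg/L
Css,min = Css,max × e^(−kτ) = 120.6 × 0.6102 ≈ 73.6 µg/L

73.6 µg/L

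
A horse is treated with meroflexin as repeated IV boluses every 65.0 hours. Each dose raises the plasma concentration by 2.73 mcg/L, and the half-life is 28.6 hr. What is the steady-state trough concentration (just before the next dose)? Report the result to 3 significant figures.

0.712 mcg/L

k = ln 2 / 28.6 = 0.02424 hr⁻¹
Fraction remaining after one interval: e^(−kτ) = e^(−0.02424 × 65.0) = 0.2069
R = 1 / (1 − 0.2069) = 1.261
Css,max = 2.73 × 1.261 = 3.442 mcg/L
Css,min = Css,max × e^(−kτ) = 3.442 × 0.2069 ≈ 0.712 mcg/L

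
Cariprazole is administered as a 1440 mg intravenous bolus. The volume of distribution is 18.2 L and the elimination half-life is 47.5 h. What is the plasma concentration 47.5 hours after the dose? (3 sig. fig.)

39.6 µg/mL

C₀ = dose / V = 1440 / 18.2 = 79.12 µg/mL
k = ln 2 / 47.5 = 0.01459 h⁻¹
C(t) = C₀ e^(−kt) = 79.12 × e^(−0.01459 × 47.5) = 79.12 × e^(−0.6931) = 79.12 × 0.5000 ≈ 39.6 µg/mL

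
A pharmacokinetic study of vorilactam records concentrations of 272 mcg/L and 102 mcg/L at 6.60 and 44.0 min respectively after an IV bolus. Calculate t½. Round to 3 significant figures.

k = ln(C₁/C₂) / (t₂ − t₁) = ln(272/102) / (44.0 − 6.60)
  = 0.9808 / 37.40 = 0.02623 min⁻¹
t½ = ln 2 / k = ln 2 / 0.02623 ≈ 26.4 minutes

26.4 minutes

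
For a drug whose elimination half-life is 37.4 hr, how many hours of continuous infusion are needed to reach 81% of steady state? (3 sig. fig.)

89.6 hours

k = ln 2 / 37.4 = 0.01853 hr⁻¹
f = 1 − e^(−kt)  ⇒  t = −ln(1 − f) / k
t = −ln(1 − 0.81) / 0.01853 = 1.661 / 0.01853 ≈ 89.6 hours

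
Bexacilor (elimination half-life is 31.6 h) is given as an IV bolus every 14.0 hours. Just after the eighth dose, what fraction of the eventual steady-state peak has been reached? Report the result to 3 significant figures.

0.914

k = ln 2 / 31.6 = 0.02194 h⁻¹
f_n = 1 − e^(−nkτ) = 1 − e^(−8 × 0.02194 × 14.0) = 1 − e^(−2.457) = 1 − 0.08572 ≈ 0.914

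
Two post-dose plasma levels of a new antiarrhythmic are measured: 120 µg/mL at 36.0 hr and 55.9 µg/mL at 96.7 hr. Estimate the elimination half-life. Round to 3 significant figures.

k = ln(C₁/C₂) / (t₂ − t₁) = ln(120/55.9) / (96.7 − 36.0)
  = 0.7639 / 60.70 = 0.01259 hr⁻¹
t½ = ln 2 / k = ln 2 / 0.01259 ≈ 55.1 hours

55.1 hours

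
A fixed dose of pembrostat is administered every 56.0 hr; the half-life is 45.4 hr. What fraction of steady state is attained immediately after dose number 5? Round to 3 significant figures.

0.986

k = ln 2 / 45.4 = 0.01527 hr⁻¹
f_n = 1 − e^(−nkτ) = 1 − e^(−5 × 0.01527 × 56.0) = 1 − e^(−4.275) = 1 − 0.01391 ≈ 0.986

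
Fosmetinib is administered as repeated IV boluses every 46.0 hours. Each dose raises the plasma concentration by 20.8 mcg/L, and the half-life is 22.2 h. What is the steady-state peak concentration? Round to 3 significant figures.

k = ln 2 / 22.2 = 0.03122 h⁻¹
Fraction remaining after one interval: e^(−kτ) = e^(−0.03122 × 46.0) = 0.2378
R = 1 / (1 − 0.2378) = 1.312
Css,max = 20.8 × 1.312 ≈ 27.3 mcg/L

27.3 mcg/L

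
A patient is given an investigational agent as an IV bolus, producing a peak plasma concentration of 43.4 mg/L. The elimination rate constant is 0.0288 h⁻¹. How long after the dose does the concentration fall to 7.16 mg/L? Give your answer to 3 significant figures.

C(t) = C₀ e^(−kt)  ⇒  t = ln(C₀/C) / k
t = ln(43.4/7.16) / 0.02880 = 1.802 / 0.02880 ≈ 62.6 hours

62.6 hours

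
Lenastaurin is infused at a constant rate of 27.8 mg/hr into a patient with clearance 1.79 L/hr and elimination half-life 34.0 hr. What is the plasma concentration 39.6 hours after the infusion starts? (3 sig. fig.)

Css = rate / CL = 27.8 / 1.79 = 15.53 mg/L
k = ln 2 / 34.0 = 0.02039 hr⁻¹
C(t) = Css (1 − e^(−kt)) = 15.53 × (1 − e^(−0.8073)) = 15.53 × 0.5539 ≈ 8.60 mg/L

8.60 mg/L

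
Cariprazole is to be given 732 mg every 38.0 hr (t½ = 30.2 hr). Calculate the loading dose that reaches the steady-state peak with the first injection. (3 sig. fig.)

1260 mg

k = ln 2 / 30.2 = 0.02295 hr⁻¹
Accumulation ratio R = 1 / (1 − e^(−kτ)) = 1 / (1 − e^(−0.02295×38.0)) = 1 / (1 − 0.4180) = 1.718
Loading dose = maintenance dose × R = 732 × 1.718 ≈ 1260 mg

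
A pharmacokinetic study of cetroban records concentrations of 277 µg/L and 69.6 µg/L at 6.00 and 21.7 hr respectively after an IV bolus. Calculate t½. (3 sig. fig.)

k = ln(C₁/C₂) / (t₂ − t₁) = ln(277/69.6) / (21.7 − 6.00)
  = 1.381 / 15.70 = 0.08798 hr⁻¹
t½ = ln 2 / k = ln 2 / 0.08798 ≈ 7.88 hours

7.88 hours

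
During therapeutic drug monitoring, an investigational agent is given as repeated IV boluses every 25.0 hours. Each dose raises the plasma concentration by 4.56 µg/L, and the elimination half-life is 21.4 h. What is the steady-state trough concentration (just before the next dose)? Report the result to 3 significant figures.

k = ln 2 / 21.4 = 0.03239 h⁻¹
Fraction remaining after one interval: e^(−kτ) = e^(−0.03239 × 25.0) = 0.4450
R = 1 / (1 − 0.4450) = 1.802
Css,max = 4.56 × 1.802 = 8.216 µg/L
Css,min = Css,max × e^(−kτ) = 8.216 × 0.4450 ≈ 3.66 µg/L

3.66 µg/L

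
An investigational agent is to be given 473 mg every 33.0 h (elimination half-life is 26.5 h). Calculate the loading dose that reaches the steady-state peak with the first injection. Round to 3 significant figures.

818 mg

k = ln 2 / 26.5 = 0.02616 h⁻¹
Accumulation ratio R = 1 / (1 − e^(−kτ)) = 1 / (1 − e^(−0.02616×33.0)) = 1 / (1 − 0.4218) = 1.730
Loading dose = maintenance dose × R = 473 × 1.730 ≈ 818 mg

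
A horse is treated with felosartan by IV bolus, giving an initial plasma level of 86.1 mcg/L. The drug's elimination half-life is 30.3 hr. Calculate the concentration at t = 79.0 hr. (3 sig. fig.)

14.1 mcg/L

k = ln 2 / 30.3 = 0.02288 hr⁻¹
C(t) = C₀ e^(−kt) = 86.1 × e^(−0.02288 × 79.0) = 86.1 × e^(−1.807) = 86.1 × 0.1641 ≈ 14.1 mcg/L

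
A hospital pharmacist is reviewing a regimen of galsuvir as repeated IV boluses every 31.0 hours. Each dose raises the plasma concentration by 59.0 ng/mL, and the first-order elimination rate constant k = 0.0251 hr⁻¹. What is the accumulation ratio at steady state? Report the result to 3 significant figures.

1.85

Fraction remaining after one interval: e^(−kτ) = e^(−0.02510 × 31.0) = 0.4593
R = 1 / (1 − 0.4593) = 1 / 0.5407 ≈ 1.85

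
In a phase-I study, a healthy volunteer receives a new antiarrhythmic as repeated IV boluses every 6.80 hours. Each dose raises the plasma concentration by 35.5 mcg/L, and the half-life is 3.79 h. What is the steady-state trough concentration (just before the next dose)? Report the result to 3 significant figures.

14.4 mcg/L

k = ln 2 / 3.79 = 0.1829 h⁻¹
Fraction remaining after one interval: e^(−kτ) = e^(−0.1829 × 6.80) = 0.2883
R = 1 / (1 − 0.2883) = 1.405
Css,max = 35.5 × 1.405 = 49.88 mcg/L
Css,min = Css,max × e^(−kτ) = 49.88 × 0.2883 ≈ 14.4 mcg/L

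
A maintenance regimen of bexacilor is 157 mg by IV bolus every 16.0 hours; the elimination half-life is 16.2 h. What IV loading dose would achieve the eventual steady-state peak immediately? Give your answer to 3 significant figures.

k = ln 2 / 16.2 = 0.04279 h⁻¹
Accumulation ratio R = 1 / (1 − e^(−kτ)) = 1 / (1 − e^(−0.04279×16.0)) = 1 / (1 − 0.5043) = 2.017
Loading dose = maintenance dose × R = 157 × 2.017 ≈ 317 mg

317 mg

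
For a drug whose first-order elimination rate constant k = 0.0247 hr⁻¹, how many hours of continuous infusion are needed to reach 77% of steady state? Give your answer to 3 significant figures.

59.5 hours

f = 1 − e^(−kt)  ⇒  t = −ln(1 − f) / k
t = −ln(1 − 0.77) / 0.02470 = 1.470 / 0.02470 ≈ 59.5 hours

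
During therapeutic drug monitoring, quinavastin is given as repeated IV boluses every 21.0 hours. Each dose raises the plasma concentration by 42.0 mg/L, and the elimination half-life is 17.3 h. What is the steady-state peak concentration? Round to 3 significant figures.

k = ln 2 / 17.3 = 0.04007 h⁻¹
Fraction remaining after one interval: e^(−kτ) = e^(−0.04007 × 21.0) = 0.4311
R = 1 / (1 − 0.4311) = 1.758
Css,max = 42.0 × 1.758 ≈ 73.8 mg/L

73.8 mg/L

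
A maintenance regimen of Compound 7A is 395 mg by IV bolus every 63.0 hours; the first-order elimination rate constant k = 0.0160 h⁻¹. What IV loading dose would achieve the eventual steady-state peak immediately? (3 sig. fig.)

Accumulation ratio R = 1 / (1 − e^(−kτ)) = 1 / (1 − e^(−0.01600×63.0)) = 1 / (1 − 0.3649) = 1.575
Loading dose = maintenance dose × R = 395 × 1.575 ≈ 622 mg

622 mg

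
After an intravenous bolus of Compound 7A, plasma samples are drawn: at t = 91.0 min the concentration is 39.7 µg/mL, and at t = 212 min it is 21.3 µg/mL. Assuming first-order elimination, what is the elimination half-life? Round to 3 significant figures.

135 minutes

k = ln(C₁/C₂) / (t₂ − t₁) = ln(39.7/21.3) / (212 − 91.0)
  = 0.6226 / 121.0 = 0.005146 min⁻¹
t½ = ln 2 / k = ln 2 / 0.005146 ≈ 135 minutes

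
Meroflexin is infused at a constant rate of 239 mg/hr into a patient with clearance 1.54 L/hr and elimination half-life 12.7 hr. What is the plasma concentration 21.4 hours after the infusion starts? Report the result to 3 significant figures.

107 mg/L

Css = rate / CL = 239 / 1.54 = 155.2 mg/L
k = ln 2 / 12.7 = 0.05458 hr⁻¹
C(t) = Css (1 − e^(−kt)) = 155.2 × (1 − e^(−1.168)) = 155.2 × 0.6890 ≈ 107 mg/L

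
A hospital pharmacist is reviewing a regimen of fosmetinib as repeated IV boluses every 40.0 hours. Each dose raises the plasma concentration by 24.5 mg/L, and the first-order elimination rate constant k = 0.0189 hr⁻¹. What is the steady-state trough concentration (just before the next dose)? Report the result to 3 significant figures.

Fraction remaining after one interval: e^(−kτ) = e^(−0.01890 × 40.0) = 0.4695
R = 1 / (1 − 0.4695) = 1.885
Css,max = 24.5 × 1.885 = 46.19 mg/L
Css,min = Css,max × e^(−kτ) = 46.19 × 0.4695 ≈ 21.7 mg/L

21.7 mg/L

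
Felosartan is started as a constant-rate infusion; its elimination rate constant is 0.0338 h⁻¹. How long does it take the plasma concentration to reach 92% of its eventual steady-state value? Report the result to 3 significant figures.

f = 1 − e^(−kt)  ⇒  t = −ln(1 − f) / k
t = −ln(1 − 0.92) / 0.03380 = 2.526 / 0.03380 ≈ 74.7 hours

74.7 hours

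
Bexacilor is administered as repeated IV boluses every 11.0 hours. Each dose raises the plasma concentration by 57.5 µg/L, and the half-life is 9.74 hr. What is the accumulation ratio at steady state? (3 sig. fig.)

k = ln 2 / 9.74 = 0.07117 hr⁻¹
Fraction remaining after one interval: e^(−kτ) = e^(−0.07117 × 11.0) = 0.4571
R = 1 / (1 − 0.4571) = 1 / 0.5429 ≈ 1.84

1.84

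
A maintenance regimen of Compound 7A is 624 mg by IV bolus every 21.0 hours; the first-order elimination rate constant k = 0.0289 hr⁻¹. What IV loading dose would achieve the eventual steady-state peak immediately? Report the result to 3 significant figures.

Accumulation ratio R = 1 / (1 − e^(−kτ)) = 1 / (1 − e^(−0.02890×21.0)) = 1 / (1 − 0.5450) = 2.198
Loading dose = maintenance dose × R = 624 × 2.198 ≈ 1370 mg

1370 mg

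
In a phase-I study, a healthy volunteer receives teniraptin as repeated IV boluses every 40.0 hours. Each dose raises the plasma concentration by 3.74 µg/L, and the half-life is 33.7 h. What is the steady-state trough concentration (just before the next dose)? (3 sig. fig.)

2.93 µg/L

k = ln 2 / 33.7 = 0.02057 h⁻¹
Fraction remaining after one interval: e^(−kτ) = e^(−0.02057 × 40.0) = 0.4392
R = 1 / (1 − 0.4392) = 1.783
Css,max = 3.74 × 1.783 = 6.669 µg/L
Css,min = Css,max × e^(−kτ) = 6.669 × 0.4392 ≈ 2.93 µg/L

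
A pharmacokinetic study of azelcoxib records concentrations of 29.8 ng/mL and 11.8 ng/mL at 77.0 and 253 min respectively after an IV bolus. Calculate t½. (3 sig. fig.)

k = ln(C₁/C₂) / (t₂ − t₁) = ln(29.8/11.8) / (253 − 77.0)
  = 0.9264 / 176.0 = 0.005264 min⁻¹
t½ = ln 2 / k = ln 2 / 0.005264 ≈ 132 minutes

132 minutes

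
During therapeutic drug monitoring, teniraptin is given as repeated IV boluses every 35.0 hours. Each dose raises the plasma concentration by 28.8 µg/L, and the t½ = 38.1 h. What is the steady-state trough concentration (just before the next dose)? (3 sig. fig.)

k = ln 2 / 38.1 = 0.01819 h⁻¹
Fraction remaining after one interval: e^(−kτ) = e^(−0.01819 × 35.0) = 0.5290
R = 1 / (1 − 0.5290) = 2.123
Css,max = 28.8 × 2.123 = 61.15 µg/L
Css,min = Css,max × e^(−kτ) = 61.15 × 0.5290 ≈ 32.3 µg/L

32.3 µg/L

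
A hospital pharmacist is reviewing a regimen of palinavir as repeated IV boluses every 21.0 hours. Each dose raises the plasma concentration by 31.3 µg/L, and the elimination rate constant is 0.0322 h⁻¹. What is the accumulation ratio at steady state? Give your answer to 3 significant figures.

2.03

Fraction remaining after one interval: e^(−kτ) = e^(−0.03220 × 21.0) = 0.5085
R = 1 / (1 − 0.5085) = 1 / 0.4915 ≈ 2.03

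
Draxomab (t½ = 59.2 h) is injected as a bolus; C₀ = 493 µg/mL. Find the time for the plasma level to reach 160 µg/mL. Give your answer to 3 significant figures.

k = ln 2 / 59.2 = 0.01171 h⁻¹
C(t) = C₀ e^(−kt)  ⇒  t = ln(C₀/C) / k
t = ln(493/160) / 0.01171 = 1.125 / 0.01171 ≈ 96.1 hours

96.1 hours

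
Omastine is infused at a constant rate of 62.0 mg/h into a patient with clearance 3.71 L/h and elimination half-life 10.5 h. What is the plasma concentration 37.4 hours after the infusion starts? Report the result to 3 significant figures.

Css = rate / CL = 62.0 / 3.71 = 16.71 µg/mL
k = ln 2 / 10.5 = 0.06601 h⁻¹
C(t) = Css (1 − e^(−kt)) = 16.71 × (1 − e^(−2.469)) = 16.71 × 0.9153 ≈ 15.3 µg/mL

15.3 µg/mL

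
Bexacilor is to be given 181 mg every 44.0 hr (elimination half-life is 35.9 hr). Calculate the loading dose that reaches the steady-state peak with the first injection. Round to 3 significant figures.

k = ln 2 / 35.9 = 0.01931 hr⁻¹
Accumulation ratio R = 1 / (1 − e^(−kτ)) = 1 / (1 − e^(−0.01931×44.0)) = 1 / (1 − 0.4276) = 1.747
Loading dose = maintenance dose × R = 181 × 1.747 ≈ 316 mg

316 mg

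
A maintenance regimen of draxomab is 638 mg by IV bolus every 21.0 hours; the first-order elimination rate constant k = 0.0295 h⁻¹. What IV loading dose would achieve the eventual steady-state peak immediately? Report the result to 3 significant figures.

Accumulation ratio R = 1 / (1 − e^(−kτ)) = 1 / (1 − e^(−0.02950×21.0)) = 1 / (1 − 0.5382) = 2.166
Loading dose = maintenance dose × R = 638 × 2.166 ≈ 1380 mg

1380 mg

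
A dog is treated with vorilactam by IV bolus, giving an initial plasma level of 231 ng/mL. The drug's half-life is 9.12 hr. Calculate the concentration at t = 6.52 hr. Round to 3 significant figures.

k = ln 2 / 9.12 = 0.07600 hr⁻¹
C(t) = C₀ e^(−kt) = 231 × e^(−0.07600 × 6.52) = 231 × e^(−0.4955) = 231 × 0.6092 ≈ 141 ng/mL

141 ng/mL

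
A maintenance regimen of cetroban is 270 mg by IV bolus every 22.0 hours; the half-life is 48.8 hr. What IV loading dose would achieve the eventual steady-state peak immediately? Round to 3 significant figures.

k = ln 2 / 48.8 = 0.01420 hr⁻¹
Accumulation ratio R = 1 / (1 − e^(−kτ)) = 1 / (1 − e^(−0.01420×22.0)) = 1 / (1 − 0.7316) = 3.726
Loading dose = maintenance dose × R = 270 × 3.726 ≈ 1010 mg

1010 mg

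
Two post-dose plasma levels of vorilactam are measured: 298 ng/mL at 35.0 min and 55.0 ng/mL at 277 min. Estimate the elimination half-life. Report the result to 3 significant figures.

k = ln(C₁/C₂) / (t₂ − t₁) = ln(298/55.0) / (277 − 35.0)
  = 1.690 / 242.0 = 0.006982 min⁻¹
t½ = ln 2 / k = ln 2 / 0.006982 ≈ 99.3 minutes

99.3 minutes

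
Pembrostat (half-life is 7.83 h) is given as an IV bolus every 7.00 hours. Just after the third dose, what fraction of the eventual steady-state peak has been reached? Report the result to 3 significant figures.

k = ln 2 / 7.83 = 0.08852 h⁻¹
f_n = 1 − e^(−nkτ) = 1 − e^(−3 × 0.08852 × 7.00) = 1 − e^(−1.859) = 1 − 0.1558 ≈ 0.844

0.844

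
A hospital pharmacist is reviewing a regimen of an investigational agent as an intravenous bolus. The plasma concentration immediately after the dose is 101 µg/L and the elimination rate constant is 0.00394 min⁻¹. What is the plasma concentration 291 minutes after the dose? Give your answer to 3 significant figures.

32.1 µg/L

C(t) = C₀ e^(−kt) = 101 × e^(−0.003940 × 291) = 101 × e^(−1.147) = 101 × 0.3177 ≈ 32.1 µg/L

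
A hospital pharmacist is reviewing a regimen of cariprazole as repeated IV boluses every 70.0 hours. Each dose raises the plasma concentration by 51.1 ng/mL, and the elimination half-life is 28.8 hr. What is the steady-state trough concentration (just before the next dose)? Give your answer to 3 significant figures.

11.6 ng/mL

k = ln 2 / 28.8 = 0.02407 hr⁻¹
Fraction remaining after one interval: e^(−kτ) = e^(−0.02407 × 70.0) = 0.1855
R = 1 / (1 − 0.1855) = 1.228
Css,max = 51.1 × 1.228 = 62.74 ng/mL
Css,min = Css,max × e^(−kτ) = 62.74 × 0.1855 ≈ 11.6 ng/mL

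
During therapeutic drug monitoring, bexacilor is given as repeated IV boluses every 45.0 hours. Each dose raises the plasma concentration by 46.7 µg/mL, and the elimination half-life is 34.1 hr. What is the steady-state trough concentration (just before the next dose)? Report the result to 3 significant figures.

31.2 µg/mL

k = ln 2 / 34.1 = 0.02033 hr⁻¹
Fraction remaining after one interval: e^(−kτ) = e^(−0.02033 × 45.0) = 0.4006
R = 1 / (1 − 0.4006) = 1.668
Css,max = 46.7 × 1.668 = 77.92 µg/mL
Css,min = Css,max × e^(−kτ) = 77.92 × 0.4006 ≈ 31.2 µg/mL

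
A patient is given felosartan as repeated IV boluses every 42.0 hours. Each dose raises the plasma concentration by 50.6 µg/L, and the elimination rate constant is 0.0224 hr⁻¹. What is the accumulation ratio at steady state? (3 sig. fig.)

Fraction remaining after one interval: e^(−kτ) = e^(−0.02240 × 42.0) = 0.3903
R = 1 / (1 − 0.3903) = 1 / 0.6097 ≈ 1.64

1.64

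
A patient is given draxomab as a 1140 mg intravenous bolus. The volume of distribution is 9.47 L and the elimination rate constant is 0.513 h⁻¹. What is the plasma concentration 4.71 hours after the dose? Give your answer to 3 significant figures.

10.7 mg/L

C₀ = dose / V = 1140 / 9.47 = 120.4 mg/L
C(t) = C₀ e^(−kt) = 120.4 × e^(−0.5130 × 4.71) = 120.4 × e^(−2.416) = 120.4 × 0.08926 ≈ 10.7 mg/L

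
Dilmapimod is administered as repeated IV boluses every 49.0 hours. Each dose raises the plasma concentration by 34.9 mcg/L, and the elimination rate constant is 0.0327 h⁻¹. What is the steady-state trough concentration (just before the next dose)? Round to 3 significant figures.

8.80 mcg/L

Fraction remaining after one interval: e^(−kτ) = e^(−0.03270 × 49.0) = 0.2014
R = 1 / (1 − 0.2014) = 1.252
Css,max = 34.9 × 1.252 = 43.70 mcg/L
Css,min = Css,max × e^(−kτ) = 43.70 × 0.2014 ≈ 8.80 mcg/L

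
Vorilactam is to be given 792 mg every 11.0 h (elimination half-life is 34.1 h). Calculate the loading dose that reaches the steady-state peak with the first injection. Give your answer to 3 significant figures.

3950 mg

k = ln 2 / 34.1 = 0.02033 h⁻¹
Accumulation ratio R = 1 / (1 − e^(−kτ)) = 1 / (1 − e^(−0.02033×11.0)) = 1 / (1 − 0.7996) = 4.991
Loading dose = maintenance dose × R = 792 × 4.991 ≈ 3950 mg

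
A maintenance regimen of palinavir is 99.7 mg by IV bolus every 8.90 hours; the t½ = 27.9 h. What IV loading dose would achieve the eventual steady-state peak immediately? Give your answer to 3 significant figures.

503 mg

k = ln 2 / 27.9 = 0.02484 h⁻¹
Accumulation ratio R = 1 / (1 − e^(−kτ)) = 1 / (1 − e^(−0.02484×8.90)) = 1 / (1 − 0.8016) = 5.041
Loading dose = maintenance dose × R = 99.7 × 5.041 ≈ 503 mg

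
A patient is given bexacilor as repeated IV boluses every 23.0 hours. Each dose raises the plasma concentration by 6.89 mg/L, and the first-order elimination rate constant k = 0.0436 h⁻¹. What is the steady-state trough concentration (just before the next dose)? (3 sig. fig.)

Fraction remaining after one interval: e^(−kτ) = e^(−0.04360 × 23.0) = 0.3669
R = 1 / (1 − 0.3669) = 1.579
Css,max = 6.89 × 1.579 = 10.88 mg/L
Css,min = Css,max × e^(−kτ) = 10.88 × 0.3669 ≈ 3.99 mg/L

3.99 mg/L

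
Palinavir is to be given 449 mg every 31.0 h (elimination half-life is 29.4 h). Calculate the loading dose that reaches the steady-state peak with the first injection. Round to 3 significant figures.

866 mg

k = ln 2 / 29.4 = 0.02358 h⁻¹
Accumulation ratio R = 1 / (1 − e^(−kτ)) = 1 / (1 − e^(−0.02358×31.0)) = 1 / (1 − 0.4815) = 1.929
Loading dose = maintenance dose × R = 449 × 1.929 ≈ 866 mg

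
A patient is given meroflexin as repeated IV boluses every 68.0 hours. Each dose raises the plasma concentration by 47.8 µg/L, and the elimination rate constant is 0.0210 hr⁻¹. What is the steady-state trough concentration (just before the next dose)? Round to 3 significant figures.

15.1 µg/L

Fraction remaining after one interval: e^(−kτ) = e^(−0.02100 × 68.0) = 0.2398
R = 1 / (1 − 0.2398) = 1.315
Css,max = 47.8 × 1.315 = 62.88 µg/L
Css,min = Css,max × e^(−kτ) = 62.88 × 0.2398 ≈ 15.1 µg/L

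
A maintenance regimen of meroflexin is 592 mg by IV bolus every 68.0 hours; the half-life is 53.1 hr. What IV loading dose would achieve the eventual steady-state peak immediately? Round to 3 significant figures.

1010 mg

k = ln 2 / 53.1 = 0.01305 hr⁻¹
Accumulation ratio R = 1 / (1 − e^(−kτ)) = 1 / (1 − e^(−0.01305×68.0)) = 1 / (1 − 0.4116) = 1.700
Loading dose = maintenance dose × R = 592 × 1.700 ≈ 1010 mg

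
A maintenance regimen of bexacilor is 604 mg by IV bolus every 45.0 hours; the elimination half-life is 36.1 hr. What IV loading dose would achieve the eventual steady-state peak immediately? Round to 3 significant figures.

k = ln 2 / 36.1 = 0.01920 hr⁻¹
Accumulation ratio R = 1 / (1 − e^(−kτ)) = 1 / (1 − e^(−0.01920×45.0)) = 1 / (1 − 0.4215) = 1.728
Loading dose = maintenance dose × R = 604 × 1.728 ≈ 1040 mg

1040 mg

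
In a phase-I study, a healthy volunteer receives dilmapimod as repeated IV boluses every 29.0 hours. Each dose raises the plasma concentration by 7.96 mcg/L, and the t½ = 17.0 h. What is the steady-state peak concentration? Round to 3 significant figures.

11.5 mcg/L

k = ln 2 / 17.0 = 0.04077 h⁻¹
Fraction remaining after one interval: e^(−kτ) = e^(−0.04077 × 29.0) = 0.3065
R = 1 / (1 − 0.3065) = 1.442
Css,max = 7.96 × 1.442 ≈ 11.5 mcg/L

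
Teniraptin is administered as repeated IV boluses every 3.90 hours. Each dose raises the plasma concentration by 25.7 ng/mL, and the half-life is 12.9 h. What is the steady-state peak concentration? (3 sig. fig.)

k = ln 2 / 12.9 = 0.05373 h⁻¹
Fraction remaining after one interval: e^(−kτ) = e^(−0.05373 × 3.90) = 0.8109
R = 1 / (1 − 0.8109) = 5.289
Css,max = 25.7 × 5.289 ≈ 136 ng/mL

136 ng/mL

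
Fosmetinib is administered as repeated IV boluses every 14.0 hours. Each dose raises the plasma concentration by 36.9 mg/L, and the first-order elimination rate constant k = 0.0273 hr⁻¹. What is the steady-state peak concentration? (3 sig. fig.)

Fraction remaining after one interval: e^(−kτ) = e^(−0.02730 × 14.0) = 0.6824
R = 1 / (1 − 0.6824) = 3.148
Css,max = 36.9 × 3.148 ≈ 116 mg/L

116 mg/L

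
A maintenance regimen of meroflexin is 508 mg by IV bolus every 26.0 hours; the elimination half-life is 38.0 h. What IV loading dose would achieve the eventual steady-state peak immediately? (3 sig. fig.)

k = ln 2 / 38.0 = 0.01824 h⁻¹
Accumulation ratio R = 1 / (1 − e^(−kτ)) = 1 / (1 − e^(−0.01824×26.0)) = 1 / (1 − 0.6223) = 2.648
Loading dose = maintenance dose × R = 508 × 2.648 ≈ 1350 mg

1350 mg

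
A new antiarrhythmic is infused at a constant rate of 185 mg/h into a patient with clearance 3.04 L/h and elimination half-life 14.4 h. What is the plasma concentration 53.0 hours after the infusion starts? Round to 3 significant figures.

56.1 µg/mL

Css = rate / CL = 185 / 3.04 = 60.86 µg/mL
k = ln 2 / 14.4 = 0.04814 h⁻¹
C(t) = Css (1 − e^(−kt)) = 60.86 × (1 − e^(−2.551)) = 60.86 × 0.9220 ≈ 56.1 µg/mL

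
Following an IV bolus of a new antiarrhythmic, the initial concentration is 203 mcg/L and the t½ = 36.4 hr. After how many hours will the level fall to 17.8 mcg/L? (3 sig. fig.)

128 hours

k = ln 2 / 36.4 = 0.01904 hr⁻¹
C(t) = C₀ e^(−kt)  ⇒  t = ln(C₀/C) / k
t = ln(203/17.8) / 0.01904 = 2.434 / 0.01904 ≈ 128 hours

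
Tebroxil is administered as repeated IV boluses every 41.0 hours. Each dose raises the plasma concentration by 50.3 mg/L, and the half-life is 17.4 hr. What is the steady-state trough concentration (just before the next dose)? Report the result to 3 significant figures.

k = ln 2 / 17.4 = 0.03984 hr⁻¹
Fraction remaining after one interval: e^(−kτ) = e^(−0.03984 × 41.0) = 0.1953
R = 1 / (1 − 0.1953) = 1.243
Css,max = 50.3 × 1.243 = 62.51 mg/L
Css,min = Css,max × e^(−kτ) = 62.51 × 0.1953 ≈ 12.2 mg/L

12.2 mg/L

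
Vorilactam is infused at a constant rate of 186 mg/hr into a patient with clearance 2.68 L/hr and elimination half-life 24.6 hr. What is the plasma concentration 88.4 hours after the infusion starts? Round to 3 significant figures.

Css = rate / CL = 186 / 2.68 = 69.40 µg/mL
k = ln 2 / 24.6 = 0.02818 hr⁻¹
C(t) = Css (1 − e^(−kt)) = 69.40 × (1 − e^(−2.491)) = 69.40 × 0.9172 ≈ 63.7 µg/mL

63.7 µg/mL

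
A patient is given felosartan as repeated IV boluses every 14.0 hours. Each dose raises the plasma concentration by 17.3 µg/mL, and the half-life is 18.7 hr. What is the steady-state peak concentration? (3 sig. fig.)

k = ln 2 / 18.7 = 0.03707 hr⁻¹
Fraction remaining after one interval: e^(−kτ) = e^(−0.03707 × 14.0) = 0.5952
R = 1 / (1 − 0.5952) = 2.470
Css,max = 17.3 × 2.470 ≈ 42.7 µg/mL

42.7 µg/mL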